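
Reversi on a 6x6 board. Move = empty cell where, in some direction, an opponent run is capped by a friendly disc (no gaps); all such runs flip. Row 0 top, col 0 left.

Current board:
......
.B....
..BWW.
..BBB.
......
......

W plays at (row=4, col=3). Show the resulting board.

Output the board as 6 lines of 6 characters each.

Place W at (4,3); scan 8 dirs for brackets.
Dir NW: opp run (3,2), next='.' -> no flip
Dir N: opp run (3,3) capped by W -> flip
Dir NE: opp run (3,4), next='.' -> no flip
Dir W: first cell '.' (not opp) -> no flip
Dir E: first cell '.' (not opp) -> no flip
Dir SW: first cell '.' (not opp) -> no flip
Dir S: first cell '.' (not opp) -> no flip
Dir SE: first cell '.' (not opp) -> no flip
All flips: (3,3)

Answer: ......
.B....
..BWW.
..BWB.
...W..
......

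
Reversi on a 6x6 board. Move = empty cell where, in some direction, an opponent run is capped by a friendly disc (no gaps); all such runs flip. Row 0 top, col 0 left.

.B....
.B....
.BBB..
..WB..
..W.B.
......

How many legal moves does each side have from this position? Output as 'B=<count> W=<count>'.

-- B to move --
(3,1): flips 1 -> legal
(4,1): flips 1 -> legal
(4,3): flips 1 -> legal
(5,1): flips 1 -> legal
(5,2): flips 2 -> legal
(5,3): no bracket -> illegal
B mobility = 5
-- W to move --
(0,0): no bracket -> illegal
(0,2): no bracket -> illegal
(1,0): flips 1 -> legal
(1,2): flips 1 -> legal
(1,3): no bracket -> illegal
(1,4): flips 1 -> legal
(2,0): no bracket -> illegal
(2,4): flips 1 -> legal
(3,0): no bracket -> illegal
(3,1): no bracket -> illegal
(3,4): flips 1 -> legal
(3,5): no bracket -> illegal
(4,3): no bracket -> illegal
(4,5): no bracket -> illegal
(5,3): no bracket -> illegal
(5,4): no bracket -> illegal
(5,5): no bracket -> illegal
W mobility = 5

Answer: B=5 W=5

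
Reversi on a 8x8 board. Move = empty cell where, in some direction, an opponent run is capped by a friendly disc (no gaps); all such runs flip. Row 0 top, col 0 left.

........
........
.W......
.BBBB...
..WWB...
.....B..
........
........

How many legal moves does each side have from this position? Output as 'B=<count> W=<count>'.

-- B to move --
(1,0): flips 1 -> legal
(1,1): flips 1 -> legal
(1,2): no bracket -> illegal
(2,0): no bracket -> illegal
(2,2): no bracket -> illegal
(3,0): no bracket -> illegal
(4,1): flips 2 -> legal
(5,1): flips 1 -> legal
(5,2): flips 2 -> legal
(5,3): flips 2 -> legal
(5,4): flips 1 -> legal
B mobility = 7
-- W to move --
(2,0): flips 1 -> legal
(2,2): flips 1 -> legal
(2,3): flips 1 -> legal
(2,4): flips 1 -> legal
(2,5): flips 1 -> legal
(3,0): no bracket -> illegal
(3,5): no bracket -> illegal
(4,0): no bracket -> illegal
(4,1): flips 1 -> legal
(4,5): flips 1 -> legal
(4,6): no bracket -> illegal
(5,3): no bracket -> illegal
(5,4): no bracket -> illegal
(5,6): no bracket -> illegal
(6,4): no bracket -> illegal
(6,5): no bracket -> illegal
(6,6): no bracket -> illegal
W mobility = 7

Answer: B=7 W=7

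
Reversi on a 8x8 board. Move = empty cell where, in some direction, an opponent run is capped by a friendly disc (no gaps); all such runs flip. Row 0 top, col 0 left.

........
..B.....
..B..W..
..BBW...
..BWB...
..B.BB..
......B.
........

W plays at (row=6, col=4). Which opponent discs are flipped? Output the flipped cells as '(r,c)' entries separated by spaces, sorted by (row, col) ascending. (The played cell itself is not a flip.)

Answer: (4,4) (5,4)

Derivation:
Dir NW: first cell '.' (not opp) -> no flip
Dir N: opp run (5,4) (4,4) capped by W -> flip
Dir NE: opp run (5,5), next='.' -> no flip
Dir W: first cell '.' (not opp) -> no flip
Dir E: first cell '.' (not opp) -> no flip
Dir SW: first cell '.' (not opp) -> no flip
Dir S: first cell '.' (not opp) -> no flip
Dir SE: first cell '.' (not opp) -> no flip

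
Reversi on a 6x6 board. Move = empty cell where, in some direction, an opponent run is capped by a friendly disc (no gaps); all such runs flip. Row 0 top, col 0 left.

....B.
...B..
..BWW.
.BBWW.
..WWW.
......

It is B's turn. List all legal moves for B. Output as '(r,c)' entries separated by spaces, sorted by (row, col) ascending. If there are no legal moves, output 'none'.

(1,2): no bracket -> illegal
(1,4): flips 1 -> legal
(1,5): no bracket -> illegal
(2,5): flips 2 -> legal
(3,5): flips 3 -> legal
(4,1): no bracket -> illegal
(4,5): no bracket -> illegal
(5,1): no bracket -> illegal
(5,2): flips 1 -> legal
(5,3): flips 4 -> legal
(5,4): flips 1 -> legal
(5,5): flips 2 -> legal

Answer: (1,4) (2,5) (3,5) (5,2) (5,3) (5,4) (5,5)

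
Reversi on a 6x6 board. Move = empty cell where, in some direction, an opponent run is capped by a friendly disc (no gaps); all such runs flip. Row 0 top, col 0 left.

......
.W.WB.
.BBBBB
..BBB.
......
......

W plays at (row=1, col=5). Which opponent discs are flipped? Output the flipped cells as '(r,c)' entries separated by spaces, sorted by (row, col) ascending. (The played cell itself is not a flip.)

Dir NW: first cell '.' (not opp) -> no flip
Dir N: first cell '.' (not opp) -> no flip
Dir NE: edge -> no flip
Dir W: opp run (1,4) capped by W -> flip
Dir E: edge -> no flip
Dir SW: opp run (2,4) (3,3), next='.' -> no flip
Dir S: opp run (2,5), next='.' -> no flip
Dir SE: edge -> no flip

Answer: (1,4)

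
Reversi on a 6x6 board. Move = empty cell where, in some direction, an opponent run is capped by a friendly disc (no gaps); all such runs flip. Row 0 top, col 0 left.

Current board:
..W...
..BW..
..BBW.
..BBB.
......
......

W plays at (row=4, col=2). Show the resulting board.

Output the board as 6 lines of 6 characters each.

Place W at (4,2); scan 8 dirs for brackets.
Dir NW: first cell '.' (not opp) -> no flip
Dir N: opp run (3,2) (2,2) (1,2) capped by W -> flip
Dir NE: opp run (3,3) capped by W -> flip
Dir W: first cell '.' (not opp) -> no flip
Dir E: first cell '.' (not opp) -> no flip
Dir SW: first cell '.' (not opp) -> no flip
Dir S: first cell '.' (not opp) -> no flip
Dir SE: first cell '.' (not opp) -> no flip
All flips: (1,2) (2,2) (3,2) (3,3)

Answer: ..W...
..WW..
..WBW.
..WWB.
..W...
......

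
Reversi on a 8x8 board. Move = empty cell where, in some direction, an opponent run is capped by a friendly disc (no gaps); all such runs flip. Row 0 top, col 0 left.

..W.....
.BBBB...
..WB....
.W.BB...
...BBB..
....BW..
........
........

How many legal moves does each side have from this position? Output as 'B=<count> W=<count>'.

-- B to move --
(0,1): no bracket -> illegal
(0,3): no bracket -> illegal
(2,0): no bracket -> illegal
(2,1): flips 1 -> legal
(3,0): no bracket -> illegal
(3,2): flips 1 -> legal
(4,0): flips 2 -> legal
(4,1): no bracket -> illegal
(4,2): no bracket -> illegal
(4,6): no bracket -> illegal
(5,6): flips 1 -> legal
(6,4): no bracket -> illegal
(6,5): flips 1 -> legal
(6,6): flips 1 -> legal
B mobility = 6
-- W to move --
(0,0): flips 1 -> legal
(0,1): no bracket -> illegal
(0,3): no bracket -> illegal
(0,4): flips 1 -> legal
(0,5): no bracket -> illegal
(1,0): no bracket -> illegal
(1,5): no bracket -> illegal
(2,0): flips 1 -> legal
(2,1): no bracket -> illegal
(2,4): flips 2 -> legal
(2,5): no bracket -> illegal
(3,2): no bracket -> illegal
(3,5): flips 1 -> legal
(3,6): no bracket -> illegal
(4,2): no bracket -> illegal
(4,6): no bracket -> illegal
(5,2): no bracket -> illegal
(5,3): flips 1 -> legal
(5,6): no bracket -> illegal
(6,3): no bracket -> illegal
(6,4): no bracket -> illegal
(6,5): no bracket -> illegal
W mobility = 6

Answer: B=6 W=6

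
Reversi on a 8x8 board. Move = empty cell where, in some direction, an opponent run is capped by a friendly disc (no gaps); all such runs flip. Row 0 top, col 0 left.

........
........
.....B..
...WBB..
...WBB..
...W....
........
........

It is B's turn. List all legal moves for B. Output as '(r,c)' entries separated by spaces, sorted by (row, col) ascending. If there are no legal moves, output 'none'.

Answer: (2,2) (3,2) (4,2) (5,2) (6,2)

Derivation:
(2,2): flips 1 -> legal
(2,3): no bracket -> illegal
(2,4): no bracket -> illegal
(3,2): flips 1 -> legal
(4,2): flips 1 -> legal
(5,2): flips 1 -> legal
(5,4): no bracket -> illegal
(6,2): flips 1 -> legal
(6,3): no bracket -> illegal
(6,4): no bracket -> illegal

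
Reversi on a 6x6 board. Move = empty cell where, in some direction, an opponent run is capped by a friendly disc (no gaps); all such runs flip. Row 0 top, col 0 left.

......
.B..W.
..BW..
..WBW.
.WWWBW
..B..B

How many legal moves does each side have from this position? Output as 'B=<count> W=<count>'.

Answer: B=9 W=4

Derivation:
-- B to move --
(0,3): no bracket -> illegal
(0,4): no bracket -> illegal
(0,5): no bracket -> illegal
(1,2): no bracket -> illegal
(1,3): flips 1 -> legal
(1,5): no bracket -> illegal
(2,1): no bracket -> illegal
(2,4): flips 2 -> legal
(2,5): flips 2 -> legal
(3,0): flips 1 -> legal
(3,1): flips 1 -> legal
(3,5): flips 2 -> legal
(4,0): flips 3 -> legal
(5,0): no bracket -> illegal
(5,1): flips 1 -> legal
(5,3): flips 1 -> legal
(5,4): no bracket -> illegal
B mobility = 9
-- W to move --
(0,0): no bracket -> illegal
(0,1): no bracket -> illegal
(0,2): no bracket -> illegal
(1,0): no bracket -> illegal
(1,2): flips 1 -> legal
(1,3): no bracket -> illegal
(2,0): no bracket -> illegal
(2,1): flips 1 -> legal
(2,4): flips 1 -> legal
(3,1): no bracket -> illegal
(3,5): no bracket -> illegal
(5,1): no bracket -> illegal
(5,3): no bracket -> illegal
(5,4): flips 1 -> legal
W mobility = 4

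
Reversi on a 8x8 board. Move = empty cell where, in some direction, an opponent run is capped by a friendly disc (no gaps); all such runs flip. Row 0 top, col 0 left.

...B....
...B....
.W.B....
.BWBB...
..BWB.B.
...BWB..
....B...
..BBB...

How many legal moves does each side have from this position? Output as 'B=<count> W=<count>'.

Answer: B=4 W=10

Derivation:
-- B to move --
(1,0): no bracket -> illegal
(1,1): flips 1 -> legal
(1,2): no bracket -> illegal
(2,0): no bracket -> illegal
(2,2): flips 1 -> legal
(3,0): no bracket -> illegal
(4,1): flips 1 -> legal
(4,5): no bracket -> illegal
(5,2): flips 1 -> legal
(6,3): no bracket -> illegal
(6,5): no bracket -> illegal
B mobility = 4
-- W to move --
(0,2): no bracket -> illegal
(0,4): no bracket -> illegal
(1,2): no bracket -> illegal
(1,4): flips 1 -> legal
(2,0): no bracket -> illegal
(2,2): no bracket -> illegal
(2,4): flips 2 -> legal
(2,5): flips 1 -> legal
(3,0): flips 1 -> legal
(3,5): flips 2 -> legal
(3,6): no bracket -> illegal
(3,7): no bracket -> illegal
(4,0): no bracket -> illegal
(4,1): flips 2 -> legal
(4,5): flips 1 -> legal
(4,7): no bracket -> illegal
(5,1): no bracket -> illegal
(5,2): flips 2 -> legal
(5,6): flips 1 -> legal
(5,7): no bracket -> illegal
(6,1): no bracket -> illegal
(6,2): no bracket -> illegal
(6,3): flips 1 -> legal
(6,5): no bracket -> illegal
(6,6): no bracket -> illegal
(7,1): no bracket -> illegal
(7,5): no bracket -> illegal
W mobility = 10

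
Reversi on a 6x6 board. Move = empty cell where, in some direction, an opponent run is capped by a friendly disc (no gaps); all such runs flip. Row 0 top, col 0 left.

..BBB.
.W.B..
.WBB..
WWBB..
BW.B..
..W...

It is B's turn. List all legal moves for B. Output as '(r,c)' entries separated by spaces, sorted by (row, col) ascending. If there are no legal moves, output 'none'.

(0,0): flips 1 -> legal
(0,1): no bracket -> illegal
(1,0): flips 1 -> legal
(1,2): no bracket -> illegal
(2,0): flips 3 -> legal
(4,2): flips 1 -> legal
(5,0): flips 1 -> legal
(5,1): no bracket -> illegal
(5,3): no bracket -> illegal

Answer: (0,0) (1,0) (2,0) (4,2) (5,0)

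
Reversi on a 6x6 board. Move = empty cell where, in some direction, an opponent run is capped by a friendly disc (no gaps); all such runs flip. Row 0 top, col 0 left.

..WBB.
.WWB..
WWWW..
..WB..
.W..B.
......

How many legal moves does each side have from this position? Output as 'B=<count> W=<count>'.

Answer: B=5 W=6

Derivation:
-- B to move --
(0,0): flips 2 -> legal
(0,1): flips 1 -> legal
(1,0): flips 2 -> legal
(1,4): no bracket -> illegal
(2,4): no bracket -> illegal
(3,0): flips 2 -> legal
(3,1): flips 2 -> legal
(3,4): no bracket -> illegal
(4,0): no bracket -> illegal
(4,2): no bracket -> illegal
(4,3): no bracket -> illegal
(5,0): no bracket -> illegal
(5,1): no bracket -> illegal
(5,2): no bracket -> illegal
B mobility = 5
-- W to move --
(0,5): flips 2 -> legal
(1,4): flips 1 -> legal
(1,5): no bracket -> illegal
(2,4): flips 1 -> legal
(3,4): flips 1 -> legal
(3,5): no bracket -> illegal
(4,2): no bracket -> illegal
(4,3): flips 1 -> legal
(4,5): no bracket -> illegal
(5,3): no bracket -> illegal
(5,4): no bracket -> illegal
(5,5): flips 2 -> legal
W mobility = 6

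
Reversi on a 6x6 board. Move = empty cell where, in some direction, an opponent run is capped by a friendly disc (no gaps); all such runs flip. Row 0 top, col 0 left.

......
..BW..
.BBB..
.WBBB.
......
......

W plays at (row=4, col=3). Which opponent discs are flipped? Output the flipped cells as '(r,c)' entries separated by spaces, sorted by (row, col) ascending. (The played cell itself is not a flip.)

Dir NW: opp run (3,2) (2,1), next='.' -> no flip
Dir N: opp run (3,3) (2,3) capped by W -> flip
Dir NE: opp run (3,4), next='.' -> no flip
Dir W: first cell '.' (not opp) -> no flip
Dir E: first cell '.' (not opp) -> no flip
Dir SW: first cell '.' (not opp) -> no flip
Dir S: first cell '.' (not opp) -> no flip
Dir SE: first cell '.' (not opp) -> no flip

Answer: (2,3) (3,3)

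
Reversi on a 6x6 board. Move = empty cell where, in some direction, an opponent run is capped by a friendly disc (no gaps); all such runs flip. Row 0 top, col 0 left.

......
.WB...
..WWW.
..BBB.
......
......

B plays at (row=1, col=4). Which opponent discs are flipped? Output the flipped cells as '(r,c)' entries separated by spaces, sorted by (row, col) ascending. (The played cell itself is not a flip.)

Dir NW: first cell '.' (not opp) -> no flip
Dir N: first cell '.' (not opp) -> no flip
Dir NE: first cell '.' (not opp) -> no flip
Dir W: first cell '.' (not opp) -> no flip
Dir E: first cell '.' (not opp) -> no flip
Dir SW: opp run (2,3) capped by B -> flip
Dir S: opp run (2,4) capped by B -> flip
Dir SE: first cell '.' (not opp) -> no flip

Answer: (2,3) (2,4)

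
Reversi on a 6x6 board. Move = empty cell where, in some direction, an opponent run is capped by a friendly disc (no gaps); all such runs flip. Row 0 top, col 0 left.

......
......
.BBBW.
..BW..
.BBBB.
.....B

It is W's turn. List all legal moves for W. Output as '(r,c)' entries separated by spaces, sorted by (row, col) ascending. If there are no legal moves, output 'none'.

(1,0): no bracket -> illegal
(1,1): flips 1 -> legal
(1,2): no bracket -> illegal
(1,3): flips 1 -> legal
(1,4): no bracket -> illegal
(2,0): flips 3 -> legal
(3,0): no bracket -> illegal
(3,1): flips 1 -> legal
(3,4): no bracket -> illegal
(3,5): no bracket -> illegal
(4,0): no bracket -> illegal
(4,5): no bracket -> illegal
(5,0): no bracket -> illegal
(5,1): flips 1 -> legal
(5,2): no bracket -> illegal
(5,3): flips 1 -> legal
(5,4): no bracket -> illegal

Answer: (1,1) (1,3) (2,0) (3,1) (5,1) (5,3)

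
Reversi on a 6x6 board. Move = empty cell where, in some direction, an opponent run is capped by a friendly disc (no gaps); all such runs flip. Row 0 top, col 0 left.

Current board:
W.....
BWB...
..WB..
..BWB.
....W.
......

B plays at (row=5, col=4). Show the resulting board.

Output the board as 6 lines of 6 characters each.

Place B at (5,4); scan 8 dirs for brackets.
Dir NW: first cell '.' (not opp) -> no flip
Dir N: opp run (4,4) capped by B -> flip
Dir NE: first cell '.' (not opp) -> no flip
Dir W: first cell '.' (not opp) -> no flip
Dir E: first cell '.' (not opp) -> no flip
Dir SW: edge -> no flip
Dir S: edge -> no flip
Dir SE: edge -> no flip
All flips: (4,4)

Answer: W.....
BWB...
..WB..
..BWB.
....B.
....B.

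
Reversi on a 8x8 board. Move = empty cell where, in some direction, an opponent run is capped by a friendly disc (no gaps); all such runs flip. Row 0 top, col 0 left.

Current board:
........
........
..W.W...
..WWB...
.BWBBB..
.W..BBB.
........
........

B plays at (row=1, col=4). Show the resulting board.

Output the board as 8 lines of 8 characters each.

Place B at (1,4); scan 8 dirs for brackets.
Dir NW: first cell '.' (not opp) -> no flip
Dir N: first cell '.' (not opp) -> no flip
Dir NE: first cell '.' (not opp) -> no flip
Dir W: first cell '.' (not opp) -> no flip
Dir E: first cell '.' (not opp) -> no flip
Dir SW: first cell '.' (not opp) -> no flip
Dir S: opp run (2,4) capped by B -> flip
Dir SE: first cell '.' (not opp) -> no flip
All flips: (2,4)

Answer: ........
....B...
..W.B...
..WWB...
.BWBBB..
.W..BBB.
........
........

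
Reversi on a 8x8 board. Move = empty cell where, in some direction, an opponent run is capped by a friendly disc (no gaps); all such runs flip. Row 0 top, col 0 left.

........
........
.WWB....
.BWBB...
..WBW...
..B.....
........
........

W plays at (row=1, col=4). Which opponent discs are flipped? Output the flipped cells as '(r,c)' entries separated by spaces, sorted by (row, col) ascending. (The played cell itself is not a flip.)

Dir NW: first cell '.' (not opp) -> no flip
Dir N: first cell '.' (not opp) -> no flip
Dir NE: first cell '.' (not opp) -> no flip
Dir W: first cell '.' (not opp) -> no flip
Dir E: first cell '.' (not opp) -> no flip
Dir SW: opp run (2,3) capped by W -> flip
Dir S: first cell '.' (not opp) -> no flip
Dir SE: first cell '.' (not opp) -> no flip

Answer: (2,3)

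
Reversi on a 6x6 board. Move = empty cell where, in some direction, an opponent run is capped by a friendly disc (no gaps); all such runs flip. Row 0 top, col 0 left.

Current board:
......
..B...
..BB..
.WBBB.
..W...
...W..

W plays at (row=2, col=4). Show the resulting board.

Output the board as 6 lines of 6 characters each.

Place W at (2,4); scan 8 dirs for brackets.
Dir NW: first cell '.' (not opp) -> no flip
Dir N: first cell '.' (not opp) -> no flip
Dir NE: first cell '.' (not opp) -> no flip
Dir W: opp run (2,3) (2,2), next='.' -> no flip
Dir E: first cell '.' (not opp) -> no flip
Dir SW: opp run (3,3) capped by W -> flip
Dir S: opp run (3,4), next='.' -> no flip
Dir SE: first cell '.' (not opp) -> no flip
All flips: (3,3)

Answer: ......
..B...
..BBW.
.WBWB.
..W...
...W..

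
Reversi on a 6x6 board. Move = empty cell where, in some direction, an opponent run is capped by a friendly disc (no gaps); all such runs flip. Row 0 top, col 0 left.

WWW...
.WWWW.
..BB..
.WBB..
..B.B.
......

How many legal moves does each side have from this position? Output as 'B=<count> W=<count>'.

-- B to move --
(0,3): flips 1 -> legal
(0,4): flips 1 -> legal
(0,5): flips 1 -> legal
(1,0): no bracket -> illegal
(1,5): no bracket -> illegal
(2,0): flips 1 -> legal
(2,1): no bracket -> illegal
(2,4): no bracket -> illegal
(2,5): no bracket -> illegal
(3,0): flips 1 -> legal
(4,0): flips 1 -> legal
(4,1): no bracket -> illegal
B mobility = 6
-- W to move --
(2,1): no bracket -> illegal
(2,4): no bracket -> illegal
(3,4): flips 3 -> legal
(3,5): no bracket -> illegal
(4,1): flips 2 -> legal
(4,3): flips 2 -> legal
(4,5): no bracket -> illegal
(5,1): no bracket -> illegal
(5,2): flips 3 -> legal
(5,3): flips 1 -> legal
(5,4): no bracket -> illegal
(5,5): flips 3 -> legal
W mobility = 6

Answer: B=6 W=6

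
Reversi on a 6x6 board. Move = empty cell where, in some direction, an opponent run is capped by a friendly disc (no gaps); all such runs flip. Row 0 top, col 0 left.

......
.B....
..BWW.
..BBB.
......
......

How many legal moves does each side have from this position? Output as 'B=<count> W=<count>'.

-- B to move --
(1,2): flips 1 -> legal
(1,3): flips 1 -> legal
(1,4): flips 2 -> legal
(1,5): flips 1 -> legal
(2,5): flips 2 -> legal
(3,5): no bracket -> illegal
B mobility = 5
-- W to move --
(0,0): no bracket -> illegal
(0,1): no bracket -> illegal
(0,2): no bracket -> illegal
(1,0): no bracket -> illegal
(1,2): no bracket -> illegal
(1,3): no bracket -> illegal
(2,0): no bracket -> illegal
(2,1): flips 1 -> legal
(2,5): no bracket -> illegal
(3,1): no bracket -> illegal
(3,5): no bracket -> illegal
(4,1): flips 1 -> legal
(4,2): flips 1 -> legal
(4,3): flips 1 -> legal
(4,4): flips 1 -> legal
(4,5): flips 1 -> legal
W mobility = 6

Answer: B=5 W=6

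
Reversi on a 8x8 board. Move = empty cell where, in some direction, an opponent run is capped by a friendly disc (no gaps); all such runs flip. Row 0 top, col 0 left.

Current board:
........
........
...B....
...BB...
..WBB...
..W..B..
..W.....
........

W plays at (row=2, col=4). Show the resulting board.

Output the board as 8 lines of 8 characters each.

Place W at (2,4); scan 8 dirs for brackets.
Dir NW: first cell '.' (not opp) -> no flip
Dir N: first cell '.' (not opp) -> no flip
Dir NE: first cell '.' (not opp) -> no flip
Dir W: opp run (2,3), next='.' -> no flip
Dir E: first cell '.' (not opp) -> no flip
Dir SW: opp run (3,3) capped by W -> flip
Dir S: opp run (3,4) (4,4), next='.' -> no flip
Dir SE: first cell '.' (not opp) -> no flip
All flips: (3,3)

Answer: ........
........
...BW...
...WB...
..WBB...
..W..B..
..W.....
........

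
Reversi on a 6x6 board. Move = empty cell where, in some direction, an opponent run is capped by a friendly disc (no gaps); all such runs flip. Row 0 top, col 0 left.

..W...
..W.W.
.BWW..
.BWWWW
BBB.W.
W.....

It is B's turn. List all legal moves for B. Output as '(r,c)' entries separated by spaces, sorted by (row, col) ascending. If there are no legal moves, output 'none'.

Answer: (0,3) (0,5) (1,3) (2,4) (4,3)

Derivation:
(0,1): no bracket -> illegal
(0,3): flips 1 -> legal
(0,4): no bracket -> illegal
(0,5): flips 3 -> legal
(1,1): no bracket -> illegal
(1,3): flips 1 -> legal
(1,5): no bracket -> illegal
(2,4): flips 3 -> legal
(2,5): no bracket -> illegal
(4,3): flips 1 -> legal
(4,5): no bracket -> illegal
(5,1): no bracket -> illegal
(5,3): no bracket -> illegal
(5,4): no bracket -> illegal
(5,5): no bracket -> illegal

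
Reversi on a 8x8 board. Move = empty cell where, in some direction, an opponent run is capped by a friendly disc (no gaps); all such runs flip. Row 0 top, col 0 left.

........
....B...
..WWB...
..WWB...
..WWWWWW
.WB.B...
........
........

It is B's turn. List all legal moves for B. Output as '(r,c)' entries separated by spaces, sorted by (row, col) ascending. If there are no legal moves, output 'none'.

(1,1): no bracket -> illegal
(1,2): flips 4 -> legal
(1,3): no bracket -> illegal
(2,1): flips 4 -> legal
(3,1): flips 2 -> legal
(3,5): no bracket -> illegal
(3,6): flips 1 -> legal
(3,7): no bracket -> illegal
(4,0): no bracket -> illegal
(4,1): flips 2 -> legal
(5,0): flips 1 -> legal
(5,3): no bracket -> illegal
(5,5): no bracket -> illegal
(5,6): flips 1 -> legal
(5,7): no bracket -> illegal
(6,0): flips 3 -> legal
(6,1): no bracket -> illegal
(6,2): no bracket -> illegal

Answer: (1,2) (2,1) (3,1) (3,6) (4,1) (5,0) (5,6) (6,0)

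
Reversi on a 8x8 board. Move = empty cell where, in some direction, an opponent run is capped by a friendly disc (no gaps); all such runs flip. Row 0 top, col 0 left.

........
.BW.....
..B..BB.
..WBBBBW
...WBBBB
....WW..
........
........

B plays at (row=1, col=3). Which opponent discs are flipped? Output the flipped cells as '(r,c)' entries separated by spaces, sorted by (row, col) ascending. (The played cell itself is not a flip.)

Dir NW: first cell '.' (not opp) -> no flip
Dir N: first cell '.' (not opp) -> no flip
Dir NE: first cell '.' (not opp) -> no flip
Dir W: opp run (1,2) capped by B -> flip
Dir E: first cell '.' (not opp) -> no flip
Dir SW: first cell 'B' (not opp) -> no flip
Dir S: first cell '.' (not opp) -> no flip
Dir SE: first cell '.' (not opp) -> no flip

Answer: (1,2)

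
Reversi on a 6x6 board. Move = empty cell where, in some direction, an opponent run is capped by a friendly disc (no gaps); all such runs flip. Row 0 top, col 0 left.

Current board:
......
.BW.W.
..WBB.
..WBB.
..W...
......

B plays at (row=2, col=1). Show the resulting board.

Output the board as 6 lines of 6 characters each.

Place B at (2,1); scan 8 dirs for brackets.
Dir NW: first cell '.' (not opp) -> no flip
Dir N: first cell 'B' (not opp) -> no flip
Dir NE: opp run (1,2), next='.' -> no flip
Dir W: first cell '.' (not opp) -> no flip
Dir E: opp run (2,2) capped by B -> flip
Dir SW: first cell '.' (not opp) -> no flip
Dir S: first cell '.' (not opp) -> no flip
Dir SE: opp run (3,2), next='.' -> no flip
All flips: (2,2)

Answer: ......
.BW.W.
.BBBB.
..WBB.
..W...
......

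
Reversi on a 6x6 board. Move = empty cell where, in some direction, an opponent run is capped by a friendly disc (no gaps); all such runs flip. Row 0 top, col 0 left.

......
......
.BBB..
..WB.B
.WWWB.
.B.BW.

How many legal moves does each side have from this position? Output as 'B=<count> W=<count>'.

-- B to move --
(3,0): no bracket -> illegal
(3,1): flips 3 -> legal
(3,4): no bracket -> illegal
(4,0): flips 3 -> legal
(4,5): no bracket -> illegal
(5,0): flips 2 -> legal
(5,2): flips 2 -> legal
(5,5): flips 1 -> legal
B mobility = 5
-- W to move --
(1,0): flips 1 -> legal
(1,1): no bracket -> illegal
(1,2): flips 1 -> legal
(1,3): flips 2 -> legal
(1,4): flips 1 -> legal
(2,0): no bracket -> illegal
(2,4): flips 1 -> legal
(2,5): no bracket -> illegal
(3,0): no bracket -> illegal
(3,1): no bracket -> illegal
(3,4): flips 2 -> legal
(4,0): no bracket -> illegal
(4,5): flips 1 -> legal
(5,0): no bracket -> illegal
(5,2): flips 1 -> legal
(5,5): no bracket -> illegal
W mobility = 8

Answer: B=5 W=8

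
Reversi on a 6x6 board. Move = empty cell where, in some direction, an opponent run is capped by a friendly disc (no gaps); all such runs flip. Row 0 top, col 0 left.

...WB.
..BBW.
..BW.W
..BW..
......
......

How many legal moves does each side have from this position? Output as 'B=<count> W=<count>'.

-- B to move --
(0,2): flips 1 -> legal
(0,5): flips 2 -> legal
(1,5): flips 1 -> legal
(2,4): flips 2 -> legal
(3,4): flips 2 -> legal
(3,5): no bracket -> illegal
(4,2): no bracket -> illegal
(4,3): flips 2 -> legal
(4,4): flips 1 -> legal
B mobility = 7
-- W to move --
(0,1): flips 1 -> legal
(0,2): no bracket -> illegal
(0,5): flips 1 -> legal
(1,1): flips 3 -> legal
(1,5): no bracket -> illegal
(2,1): flips 2 -> legal
(2,4): no bracket -> illegal
(3,1): flips 1 -> legal
(4,1): flips 1 -> legal
(4,2): no bracket -> illegal
(4,3): no bracket -> illegal
W mobility = 6

Answer: B=7 W=6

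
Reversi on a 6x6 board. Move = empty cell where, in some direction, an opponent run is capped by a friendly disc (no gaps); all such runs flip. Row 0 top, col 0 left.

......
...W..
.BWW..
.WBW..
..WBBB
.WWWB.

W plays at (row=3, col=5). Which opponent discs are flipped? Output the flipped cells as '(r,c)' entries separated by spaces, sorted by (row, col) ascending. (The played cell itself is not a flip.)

Answer: (4,4)

Derivation:
Dir NW: first cell '.' (not opp) -> no flip
Dir N: first cell '.' (not opp) -> no flip
Dir NE: edge -> no flip
Dir W: first cell '.' (not opp) -> no flip
Dir E: edge -> no flip
Dir SW: opp run (4,4) capped by W -> flip
Dir S: opp run (4,5), next='.' -> no flip
Dir SE: edge -> no flip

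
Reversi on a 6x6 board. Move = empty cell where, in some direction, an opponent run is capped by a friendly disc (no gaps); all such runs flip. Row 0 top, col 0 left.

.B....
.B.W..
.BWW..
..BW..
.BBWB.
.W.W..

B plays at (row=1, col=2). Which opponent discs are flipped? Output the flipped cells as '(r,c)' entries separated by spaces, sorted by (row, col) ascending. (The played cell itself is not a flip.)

Answer: (2,2)

Derivation:
Dir NW: first cell 'B' (not opp) -> no flip
Dir N: first cell '.' (not opp) -> no flip
Dir NE: first cell '.' (not opp) -> no flip
Dir W: first cell 'B' (not opp) -> no flip
Dir E: opp run (1,3), next='.' -> no flip
Dir SW: first cell 'B' (not opp) -> no flip
Dir S: opp run (2,2) capped by B -> flip
Dir SE: opp run (2,3), next='.' -> no flip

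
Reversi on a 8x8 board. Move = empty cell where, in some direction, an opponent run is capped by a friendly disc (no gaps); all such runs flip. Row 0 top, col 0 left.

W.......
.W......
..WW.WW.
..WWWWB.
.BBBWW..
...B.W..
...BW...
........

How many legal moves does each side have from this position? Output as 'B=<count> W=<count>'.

Answer: B=12 W=12

Derivation:
-- B to move --
(0,1): no bracket -> illegal
(0,2): no bracket -> illegal
(1,0): no bracket -> illegal
(1,2): flips 2 -> legal
(1,3): flips 2 -> legal
(1,4): flips 3 -> legal
(1,5): no bracket -> illegal
(1,6): flips 3 -> legal
(1,7): flips 3 -> legal
(2,0): no bracket -> illegal
(2,1): flips 1 -> legal
(2,4): flips 1 -> legal
(2,7): no bracket -> illegal
(3,1): flips 4 -> legal
(3,7): no bracket -> illegal
(4,6): flips 2 -> legal
(5,4): flips 1 -> legal
(5,6): no bracket -> illegal
(6,5): flips 1 -> legal
(6,6): no bracket -> illegal
(7,3): no bracket -> illegal
(7,4): no bracket -> illegal
(7,5): flips 1 -> legal
B mobility = 12
-- W to move --
(2,7): flips 1 -> legal
(3,0): no bracket -> illegal
(3,1): flips 2 -> legal
(3,7): flips 1 -> legal
(4,0): flips 3 -> legal
(4,6): flips 1 -> legal
(4,7): flips 1 -> legal
(5,0): flips 1 -> legal
(5,1): flips 1 -> legal
(5,2): flips 2 -> legal
(5,4): flips 1 -> legal
(6,2): flips 2 -> legal
(7,2): no bracket -> illegal
(7,3): flips 3 -> legal
(7,4): no bracket -> illegal
W mobility = 12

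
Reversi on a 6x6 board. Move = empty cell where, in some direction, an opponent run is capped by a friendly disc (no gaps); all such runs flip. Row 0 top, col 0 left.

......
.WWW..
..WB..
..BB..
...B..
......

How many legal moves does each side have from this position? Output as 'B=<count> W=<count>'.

Answer: B=5 W=5

Derivation:
-- B to move --
(0,0): flips 2 -> legal
(0,1): flips 1 -> legal
(0,2): flips 2 -> legal
(0,3): flips 1 -> legal
(0,4): no bracket -> illegal
(1,0): no bracket -> illegal
(1,4): no bracket -> illegal
(2,0): no bracket -> illegal
(2,1): flips 1 -> legal
(2,4): no bracket -> illegal
(3,1): no bracket -> illegal
B mobility = 5
-- W to move --
(1,4): no bracket -> illegal
(2,1): no bracket -> illegal
(2,4): flips 1 -> legal
(3,1): no bracket -> illegal
(3,4): flips 1 -> legal
(4,1): no bracket -> illegal
(4,2): flips 1 -> legal
(4,4): flips 1 -> legal
(5,2): no bracket -> illegal
(5,3): flips 3 -> legal
(5,4): no bracket -> illegal
W mobility = 5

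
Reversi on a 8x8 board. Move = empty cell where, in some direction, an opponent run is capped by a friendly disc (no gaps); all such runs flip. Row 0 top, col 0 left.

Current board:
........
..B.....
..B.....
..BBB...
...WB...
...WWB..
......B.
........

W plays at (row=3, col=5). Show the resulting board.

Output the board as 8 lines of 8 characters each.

Place W at (3,5); scan 8 dirs for brackets.
Dir NW: first cell '.' (not opp) -> no flip
Dir N: first cell '.' (not opp) -> no flip
Dir NE: first cell '.' (not opp) -> no flip
Dir W: opp run (3,4) (3,3) (3,2), next='.' -> no flip
Dir E: first cell '.' (not opp) -> no flip
Dir SW: opp run (4,4) capped by W -> flip
Dir S: first cell '.' (not opp) -> no flip
Dir SE: first cell '.' (not opp) -> no flip
All flips: (4,4)

Answer: ........
..B.....
..B.....
..BBBW..
...WW...
...WWB..
......B.
........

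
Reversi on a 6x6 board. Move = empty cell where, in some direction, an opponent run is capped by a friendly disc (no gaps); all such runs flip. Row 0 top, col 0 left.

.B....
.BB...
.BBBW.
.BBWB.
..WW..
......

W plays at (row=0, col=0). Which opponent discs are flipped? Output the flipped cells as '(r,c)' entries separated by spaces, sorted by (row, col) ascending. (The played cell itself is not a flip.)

Dir NW: edge -> no flip
Dir N: edge -> no flip
Dir NE: edge -> no flip
Dir W: edge -> no flip
Dir E: opp run (0,1), next='.' -> no flip
Dir SW: edge -> no flip
Dir S: first cell '.' (not opp) -> no flip
Dir SE: opp run (1,1) (2,2) capped by W -> flip

Answer: (1,1) (2,2)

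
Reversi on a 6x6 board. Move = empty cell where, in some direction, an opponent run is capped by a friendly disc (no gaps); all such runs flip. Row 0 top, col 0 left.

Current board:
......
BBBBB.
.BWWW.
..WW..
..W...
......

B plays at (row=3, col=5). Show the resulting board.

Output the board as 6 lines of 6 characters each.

Place B at (3,5); scan 8 dirs for brackets.
Dir NW: opp run (2,4) capped by B -> flip
Dir N: first cell '.' (not opp) -> no flip
Dir NE: edge -> no flip
Dir W: first cell '.' (not opp) -> no flip
Dir E: edge -> no flip
Dir SW: first cell '.' (not opp) -> no flip
Dir S: first cell '.' (not opp) -> no flip
Dir SE: edge -> no flip
All flips: (2,4)

Answer: ......
BBBBB.
.BWWB.
..WW.B
..W...
......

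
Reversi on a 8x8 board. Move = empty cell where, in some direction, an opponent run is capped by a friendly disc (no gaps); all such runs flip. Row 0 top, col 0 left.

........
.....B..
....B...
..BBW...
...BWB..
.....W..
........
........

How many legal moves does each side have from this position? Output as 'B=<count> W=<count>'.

Answer: B=6 W=8

Derivation:
-- B to move --
(2,3): flips 1 -> legal
(2,5): flips 1 -> legal
(3,5): flips 1 -> legal
(4,6): no bracket -> illegal
(5,3): no bracket -> illegal
(5,4): flips 2 -> legal
(5,6): no bracket -> illegal
(6,4): no bracket -> illegal
(6,5): flips 1 -> legal
(6,6): flips 2 -> legal
B mobility = 6
-- W to move --
(0,4): no bracket -> illegal
(0,5): no bracket -> illegal
(0,6): no bracket -> illegal
(1,3): no bracket -> illegal
(1,4): flips 1 -> legal
(1,6): no bracket -> illegal
(2,1): no bracket -> illegal
(2,2): flips 1 -> legal
(2,3): no bracket -> illegal
(2,5): no bracket -> illegal
(2,6): no bracket -> illegal
(3,1): flips 2 -> legal
(3,5): flips 1 -> legal
(3,6): no bracket -> illegal
(4,1): no bracket -> illegal
(4,2): flips 1 -> legal
(4,6): flips 1 -> legal
(5,2): flips 1 -> legal
(5,3): no bracket -> illegal
(5,4): no bracket -> illegal
(5,6): flips 1 -> legal
W mobility = 8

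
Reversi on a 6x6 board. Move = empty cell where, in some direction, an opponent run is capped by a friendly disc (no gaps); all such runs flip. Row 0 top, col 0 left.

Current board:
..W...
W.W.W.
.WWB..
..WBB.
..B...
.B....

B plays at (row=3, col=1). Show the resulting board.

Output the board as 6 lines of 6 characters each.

Answer: ..W...
W.W.W.
.WWB..
.BBBB.
..B...
.B....

Derivation:
Place B at (3,1); scan 8 dirs for brackets.
Dir NW: first cell '.' (not opp) -> no flip
Dir N: opp run (2,1), next='.' -> no flip
Dir NE: opp run (2,2), next='.' -> no flip
Dir W: first cell '.' (not opp) -> no flip
Dir E: opp run (3,2) capped by B -> flip
Dir SW: first cell '.' (not opp) -> no flip
Dir S: first cell '.' (not opp) -> no flip
Dir SE: first cell 'B' (not opp) -> no flip
All flips: (3,2)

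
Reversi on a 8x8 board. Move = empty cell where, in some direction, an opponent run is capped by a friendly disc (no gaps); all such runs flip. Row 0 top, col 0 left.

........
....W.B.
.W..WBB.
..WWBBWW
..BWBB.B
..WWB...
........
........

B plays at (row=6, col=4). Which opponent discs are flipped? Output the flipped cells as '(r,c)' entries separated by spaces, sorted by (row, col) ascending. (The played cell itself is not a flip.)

Answer: (5,3)

Derivation:
Dir NW: opp run (5,3) capped by B -> flip
Dir N: first cell 'B' (not opp) -> no flip
Dir NE: first cell '.' (not opp) -> no flip
Dir W: first cell '.' (not opp) -> no flip
Dir E: first cell '.' (not opp) -> no flip
Dir SW: first cell '.' (not opp) -> no flip
Dir S: first cell '.' (not opp) -> no flip
Dir SE: first cell '.' (not opp) -> no flip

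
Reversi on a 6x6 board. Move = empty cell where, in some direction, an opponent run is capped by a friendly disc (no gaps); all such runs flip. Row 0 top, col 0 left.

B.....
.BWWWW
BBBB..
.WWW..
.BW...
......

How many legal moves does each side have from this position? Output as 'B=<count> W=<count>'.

-- B to move --
(0,1): flips 1 -> legal
(0,2): flips 1 -> legal
(0,3): flips 2 -> legal
(0,4): flips 1 -> legal
(0,5): flips 1 -> legal
(2,4): no bracket -> illegal
(2,5): no bracket -> illegal
(3,0): no bracket -> illegal
(3,4): no bracket -> illegal
(4,0): flips 1 -> legal
(4,3): flips 3 -> legal
(4,4): flips 1 -> legal
(5,1): no bracket -> illegal
(5,2): flips 2 -> legal
(5,3): flips 2 -> legal
B mobility = 10
-- W to move --
(0,1): flips 2 -> legal
(0,2): no bracket -> illegal
(1,0): flips 2 -> legal
(2,4): no bracket -> illegal
(3,0): flips 1 -> legal
(3,4): flips 1 -> legal
(4,0): flips 1 -> legal
(5,0): flips 1 -> legal
(5,1): flips 1 -> legal
(5,2): no bracket -> illegal
W mobility = 7

Answer: B=10 W=7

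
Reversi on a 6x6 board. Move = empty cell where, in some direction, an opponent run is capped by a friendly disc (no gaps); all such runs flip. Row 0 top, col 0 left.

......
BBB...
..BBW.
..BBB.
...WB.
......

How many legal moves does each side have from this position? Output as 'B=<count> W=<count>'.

Answer: B=7 W=6

Derivation:
-- B to move --
(1,3): no bracket -> illegal
(1,4): flips 1 -> legal
(1,5): flips 1 -> legal
(2,5): flips 1 -> legal
(3,5): no bracket -> illegal
(4,2): flips 1 -> legal
(5,2): flips 1 -> legal
(5,3): flips 1 -> legal
(5,4): flips 1 -> legal
B mobility = 7
-- W to move --
(0,0): no bracket -> illegal
(0,1): no bracket -> illegal
(0,2): no bracket -> illegal
(0,3): no bracket -> illegal
(1,3): flips 2 -> legal
(1,4): no bracket -> illegal
(2,0): no bracket -> illegal
(2,1): flips 3 -> legal
(2,5): flips 1 -> legal
(3,1): no bracket -> illegal
(3,5): no bracket -> illegal
(4,1): no bracket -> illegal
(4,2): flips 1 -> legal
(4,5): flips 1 -> legal
(5,3): no bracket -> illegal
(5,4): flips 2 -> legal
(5,5): no bracket -> illegal
W mobility = 6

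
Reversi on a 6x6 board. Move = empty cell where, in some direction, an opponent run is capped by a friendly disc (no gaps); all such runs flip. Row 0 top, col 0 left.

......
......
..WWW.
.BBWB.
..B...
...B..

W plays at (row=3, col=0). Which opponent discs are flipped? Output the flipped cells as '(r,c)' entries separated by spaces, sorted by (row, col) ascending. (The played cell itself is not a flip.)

Answer: (3,1) (3,2)

Derivation:
Dir NW: edge -> no flip
Dir N: first cell '.' (not opp) -> no flip
Dir NE: first cell '.' (not opp) -> no flip
Dir W: edge -> no flip
Dir E: opp run (3,1) (3,2) capped by W -> flip
Dir SW: edge -> no flip
Dir S: first cell '.' (not opp) -> no flip
Dir SE: first cell '.' (not opp) -> no flip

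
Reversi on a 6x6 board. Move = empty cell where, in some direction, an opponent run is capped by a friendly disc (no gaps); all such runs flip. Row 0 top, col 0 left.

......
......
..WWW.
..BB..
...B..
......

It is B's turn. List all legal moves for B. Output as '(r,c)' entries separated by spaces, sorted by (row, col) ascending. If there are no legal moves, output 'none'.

(1,1): flips 1 -> legal
(1,2): flips 1 -> legal
(1,3): flips 1 -> legal
(1,4): flips 1 -> legal
(1,5): flips 1 -> legal
(2,1): no bracket -> illegal
(2,5): no bracket -> illegal
(3,1): no bracket -> illegal
(3,4): no bracket -> illegal
(3,5): no bracket -> illegal

Answer: (1,1) (1,2) (1,3) (1,4) (1,5)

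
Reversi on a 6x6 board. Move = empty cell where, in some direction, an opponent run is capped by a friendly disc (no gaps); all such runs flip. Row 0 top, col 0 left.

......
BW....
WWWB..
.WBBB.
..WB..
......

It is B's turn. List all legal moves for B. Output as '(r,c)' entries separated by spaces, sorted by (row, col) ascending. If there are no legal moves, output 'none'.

(0,0): flips 2 -> legal
(0,1): no bracket -> illegal
(0,2): no bracket -> illegal
(1,2): flips 2 -> legal
(1,3): no bracket -> illegal
(3,0): flips 2 -> legal
(4,0): no bracket -> illegal
(4,1): flips 1 -> legal
(5,1): flips 1 -> legal
(5,2): flips 1 -> legal
(5,3): no bracket -> illegal

Answer: (0,0) (1,2) (3,0) (4,1) (5,1) (5,2)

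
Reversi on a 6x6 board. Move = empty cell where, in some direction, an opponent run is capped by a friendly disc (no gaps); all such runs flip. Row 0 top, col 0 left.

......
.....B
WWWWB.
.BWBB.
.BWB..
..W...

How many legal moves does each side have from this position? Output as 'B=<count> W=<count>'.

-- B to move --
(1,0): flips 2 -> legal
(1,1): flips 2 -> legal
(1,2): flips 1 -> legal
(1,3): flips 2 -> legal
(1,4): flips 2 -> legal
(3,0): no bracket -> illegal
(5,1): flips 1 -> legal
(5,3): flips 1 -> legal
B mobility = 7
-- W to move --
(0,4): no bracket -> illegal
(0,5): no bracket -> illegal
(1,3): no bracket -> illegal
(1,4): no bracket -> illegal
(2,5): flips 3 -> legal
(3,0): flips 2 -> legal
(3,5): flips 2 -> legal
(4,0): flips 2 -> legal
(4,4): flips 2 -> legal
(4,5): flips 1 -> legal
(5,0): flips 1 -> legal
(5,1): flips 2 -> legal
(5,3): flips 2 -> legal
(5,4): flips 1 -> legal
W mobility = 10

Answer: B=7 W=10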